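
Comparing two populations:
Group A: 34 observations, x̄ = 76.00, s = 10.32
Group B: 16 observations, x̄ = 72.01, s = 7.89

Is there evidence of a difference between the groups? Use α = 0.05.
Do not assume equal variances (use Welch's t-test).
Welch's two-sample t-test:
H₀: μ₁ = μ₂
H₁: μ₁ ≠ μ₂
s₁²/n₁ = 10.32²/34 = 3.1324,  s₂²/n₂ = 7.89²/16 = 3.8908
SE = √(s₁²/n₁ + s₂²/n₂) = √(3.1324 + 3.8908) = 2.6501
df (Welch-Satterthwaite) = (s₁²/n₁ + s₂²/n₂)² / [(s₁²/n₁)²/(n₁-1) + (s₂²/n₂)²/(n₂-1)] ≈ 37.75
t = (x̄₁ - x̄₂) / SE = (76.00 - 72.01) / 2.6501 = 3.99 / 2.6501 = 1.506
p-value = 0.1405

Since p-value > α = 0.05, we fail to reject H₀.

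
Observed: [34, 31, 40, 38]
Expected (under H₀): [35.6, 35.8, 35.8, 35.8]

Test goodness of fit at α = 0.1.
Chi-square goodness of fit test:
H₀: observed counts match expected distribution
H₁: observed counts differ from expected distribution
df = k - 1 = 3
χ² = Σ(O - E)²/E
   = (34 - 35.6)²/35.6 + (31 - 35.8)²/35.8 + (40 - 35.8)²/35.8 + (38 - 35.8)²/35.8
   = 0.072 + 0.644 + 0.493 + 0.135
   = 1.34
p-value = 0.7188

Since p-value > α = 0.1, we fail to reject H₀.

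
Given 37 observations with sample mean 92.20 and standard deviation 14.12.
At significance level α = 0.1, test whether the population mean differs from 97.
One-sample t-test:
H₀: μ = 97
H₁: μ ≠ 97
df = n - 1 = 36
t = (x̄ - μ₀) / (s/√n) = (92.20 - 97) / (14.12/√37) = -2.068
p-value = 0.0459

Since p-value < α = 0.1, we reject H₀.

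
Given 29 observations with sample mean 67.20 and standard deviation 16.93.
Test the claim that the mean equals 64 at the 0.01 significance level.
One-sample t-test:
H₀: μ = 64
H₁: μ ≠ 64
df = n - 1 = 28
t = (x̄ - μ₀) / (s/√n) = (67.20 - 64) / (16.93/√29) = 1.018
p-value = 0.3175

Since p-value > α = 0.01, we fail to reject H₀.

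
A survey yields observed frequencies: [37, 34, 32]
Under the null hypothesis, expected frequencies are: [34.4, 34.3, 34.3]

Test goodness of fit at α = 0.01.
Chi-square goodness of fit test:
H₀: observed counts match expected distribution
H₁: observed counts differ from expected distribution
df = k - 1 = 2
χ² = Σ(O - E)²/E
   = (37 - 34.4)²/34.4 + (34 - 34.3)²/34.3 + (32 - 34.3)²/34.3
   = 0.197 + 0.003 + 0.154
   = 0.35
p-value = 0.8380

Since p-value > α = 0.01, we fail to reject H₀.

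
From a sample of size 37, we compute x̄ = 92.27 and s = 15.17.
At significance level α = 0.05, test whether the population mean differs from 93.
One-sample t-test:
H₀: μ = 93
H₁: μ ≠ 93
df = n - 1 = 36
t = (x̄ - μ₀) / (s/√n) = (92.27 - 93) / (15.17/√37) = -0.293
p-value = 0.7714

Since p-value > α = 0.05, we fail to reject H₀.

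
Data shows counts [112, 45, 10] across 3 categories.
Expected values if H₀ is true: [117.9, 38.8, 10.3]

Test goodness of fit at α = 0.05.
Chi-square goodness of fit test:
H₀: observed counts match expected distribution
H₁: observed counts differ from expected distribution
df = k - 1 = 2
χ² = Σ(O - E)²/E
   = (112 - 117.9)²/117.9 + (45 - 38.8)²/38.8 + (10 - 10.3)²/10.3
   = 0.295 + 0.991 + 0.009
   = 1.29
p-value = 0.5234

Since p-value > α = 0.05, we fail to reject H₀.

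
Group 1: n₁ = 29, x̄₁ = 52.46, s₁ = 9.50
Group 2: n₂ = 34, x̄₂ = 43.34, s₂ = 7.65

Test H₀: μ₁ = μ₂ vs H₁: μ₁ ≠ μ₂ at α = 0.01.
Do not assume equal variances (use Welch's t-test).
Welch's two-sample t-test:
H₀: μ₁ = μ₂
H₁: μ₁ ≠ μ₂
s₁²/n₁ = 9.50²/29 = 3.1121,  s₂²/n₂ = 7.65²/34 = 1.7213
SE = √(s₁²/n₁ + s₂²/n₂) = √(3.1121 + 1.7213) = 2.1985
df (Welch-Satterthwaite) = (s₁²/n₁ + s₂²/n₂)² / [(s₁²/n₁)²/(n₁-1) + (s₂²/n₂)²/(n₂-1)] ≈ 53.62
t = (x̄₁ - x̄₂) / SE = (52.46 - 43.34) / 2.1985 = 9.12 / 2.1985 = 4.148
p-value = 0.0001

Since p-value < α = 0.01, we reject H₀.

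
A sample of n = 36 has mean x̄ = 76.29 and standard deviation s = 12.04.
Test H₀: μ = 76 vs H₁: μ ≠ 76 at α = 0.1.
One-sample t-test:
H₀: μ = 76
H₁: μ ≠ 76
df = n - 1 = 35
t = (x̄ - μ₀) / (s/√n) = (76.29 - 76) / (12.04/√36) = 0.145
p-value = 0.8859

Since p-value > α = 0.1, we fail to reject H₀.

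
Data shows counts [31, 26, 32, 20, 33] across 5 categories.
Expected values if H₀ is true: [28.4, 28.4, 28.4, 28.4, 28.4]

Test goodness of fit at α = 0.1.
Chi-square goodness of fit test:
H₀: observed counts match expected distribution
H₁: observed counts differ from expected distribution
df = k - 1 = 4
χ² = Σ(O - E)²/E
   = (31 - 28.4)²/28.4 + (26 - 28.4)²/28.4 + (32 - 28.4)²/28.4 + (20 - 28.4)²/28.4 + (33 - 28.4)²/28.4
   = 0.238 + 0.203 + 0.456 + 2.485 + 0.745
   = 4.13
p-value = 0.3891

Since p-value > α = 0.1, we fail to reject H₀.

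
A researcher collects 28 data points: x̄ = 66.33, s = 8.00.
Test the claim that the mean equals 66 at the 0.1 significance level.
One-sample t-test:
H₀: μ = 66
H₁: μ ≠ 66
df = n - 1 = 27
t = (x̄ - μ₀) / (s/√n) = (66.33 - 66) / (8.00/√28) = 0.218
p-value = 0.8289

Since p-value > α = 0.1, we fail to reject H₀.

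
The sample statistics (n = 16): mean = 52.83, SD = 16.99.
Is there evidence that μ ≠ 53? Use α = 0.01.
One-sample t-test:
H₀: μ = 53
H₁: μ ≠ 53
df = n - 1 = 15
t = (x̄ - μ₀) / (s/√n) = (52.83 - 53) / (16.99/√16) = -0.040
p-value = 0.9686

Since p-value > α = 0.01, we fail to reject H₀.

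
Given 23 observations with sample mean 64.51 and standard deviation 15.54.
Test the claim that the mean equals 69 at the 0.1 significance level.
One-sample t-test:
H₀: μ = 69
H₁: μ ≠ 69
df = n - 1 = 22
t = (x̄ - μ₀) / (s/√n) = (64.51 - 69) / (15.54/√23) = -1.386
p-value = 0.1797

Since p-value > α = 0.1, we fail to reject H₀.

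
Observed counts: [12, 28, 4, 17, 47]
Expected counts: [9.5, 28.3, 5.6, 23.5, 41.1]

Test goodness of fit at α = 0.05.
Chi-square goodness of fit test:
H₀: observed counts match expected distribution
H₁: observed counts differ from expected distribution
df = k - 1 = 4
χ² = Σ(O - E)²/E
   = (12 - 9.5)²/9.5 + (28 - 28.3)²/28.3 + (4 - 5.6)²/5.6 + (17 - 23.5)²/23.5 + (47 - 41.1)²/41.1
   = 0.658 + 0.003 + 0.457 + 1.798 + 0.847
   = 3.76
p-value = 0.4390

Since p-value > α = 0.05, we fail to reject H₀.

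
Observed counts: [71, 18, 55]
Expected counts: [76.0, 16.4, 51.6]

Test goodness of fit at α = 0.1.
Chi-square goodness of fit test:
H₀: observed counts match expected distribution
H₁: observed counts differ from expected distribution
df = k - 1 = 2
χ² = Σ(O - E)²/E
   = (71 - 76.0)²/76.0 + (18 - 16.4)²/16.4 + (55 - 51.6)²/51.6
   = 0.329 + 0.156 + 0.224
   = 0.71
p-value = 0.7015

Since p-value > α = 0.1, we fail to reject H₀.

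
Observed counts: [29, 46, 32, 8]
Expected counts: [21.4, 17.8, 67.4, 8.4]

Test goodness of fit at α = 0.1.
Chi-square goodness of fit test:
H₀: observed counts match expected distribution
H₁: observed counts differ from expected distribution
df = k - 1 = 3
χ² = Σ(O - E)²/E
   = (29 - 21.4)²/21.4 + (46 - 17.8)²/17.8 + (32 - 67.4)²/67.4 + (8 - 8.4)²/8.4
   = 2.699 + 44.676 + 18.593 + 0.019
   = 65.99
p-value < 0.0001

Since p-value < α = 0.1, we reject H₀.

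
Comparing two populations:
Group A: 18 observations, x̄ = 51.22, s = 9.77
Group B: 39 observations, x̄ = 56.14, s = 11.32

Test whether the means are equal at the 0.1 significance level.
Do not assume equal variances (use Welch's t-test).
Welch's two-sample t-test:
H₀: μ₁ = μ₂
H₁: μ₁ ≠ μ₂
s₁²/n₁ = 9.77²/18 = 5.3029,  s₂²/n₂ = 11.32²/39 = 3.2857
SE = √(s₁²/n₁ + s₂²/n₂) = √(5.3029 + 3.2857) = 2.9306
df (Welch-Satterthwaite) = (s₁²/n₁ + s₂²/n₂)² / [(s₁²/n₁)²/(n₁-1) + (s₂²/n₂)²/(n₂-1)] ≈ 38.06
t = (x̄₁ - x̄₂) / SE = (51.22 - 56.14) / 2.9306 = -4.92 / 2.9306 = -1.679
p-value = 0.1014

Since p-value > α = 0.1, we fail to reject H₀.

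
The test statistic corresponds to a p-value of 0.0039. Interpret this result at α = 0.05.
Since p = 0.0039 < α = 0.05, reject H₀.
There is sufficient evidence to reject the null hypothesis; the result is statistically significant at the 0.05 level.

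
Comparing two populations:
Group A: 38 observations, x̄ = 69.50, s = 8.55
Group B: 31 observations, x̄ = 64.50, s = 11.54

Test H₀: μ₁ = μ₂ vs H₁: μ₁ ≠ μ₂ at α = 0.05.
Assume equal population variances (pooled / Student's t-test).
Student's two-sample t-test (equal variances):
H₀: μ₁ = μ₂
H₁: μ₁ ≠ μ₂
df = n₁ + n₂ - 2 = 67
Pooled variance s_p² = [(n₁-1)s₁² + (n₂-1)s₂²] / (n₁ + n₂ - 2) = [(37)(8.55²) + (30)(11.54²)] / 67 = 99.9991
SE = √(s_p²(1/n₁ + 1/n₂)) = √(99.9991 × (1/38 + 1/31)) = 2.4202
t = (x̄₁ - x̄₂) / SE = (69.50 - 64.50) / 2.4202 = 5.00 / 2.4202 = 2.066
p-value = 0.0427

Since p-value < α = 0.05, we reject H₀.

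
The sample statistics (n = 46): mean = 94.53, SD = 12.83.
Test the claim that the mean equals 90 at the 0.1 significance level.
One-sample t-test:
H₀: μ = 90
H₁: μ ≠ 90
df = n - 1 = 45
t = (x̄ - μ₀) / (s/√n) = (94.53 - 90) / (12.83/√46) = 2.395
p-value = 0.0209

Since p-value < α = 0.1, we reject H₀.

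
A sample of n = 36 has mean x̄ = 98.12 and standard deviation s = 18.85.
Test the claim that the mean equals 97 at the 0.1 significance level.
One-sample t-test:
H₀: μ = 97
H₁: μ ≠ 97
df = n - 1 = 35
t = (x̄ - μ₀) / (s/√n) = (98.12 - 97) / (18.85/√36) = 0.356
p-value = 0.7236

Since p-value > α = 0.1, we fail to reject H₀.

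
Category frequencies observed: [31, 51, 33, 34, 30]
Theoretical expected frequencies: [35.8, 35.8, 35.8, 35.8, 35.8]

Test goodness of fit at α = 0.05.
Chi-square goodness of fit test:
H₀: observed counts match expected distribution
H₁: observed counts differ from expected distribution
df = k - 1 = 4
χ² = Σ(O - E)²/E
   = (31 - 35.8)²/35.8 + (51 - 35.8)²/35.8 + (33 - 35.8)²/35.8 + (34 - 35.8)²/35.8 + (30 - 35.8)²/35.8
   = 0.644 + 6.454 + 0.219 + 0.091 + 0.940
   = 8.35
p-value = 0.0797

Since p-value > α = 0.05, we fail to reject H₀.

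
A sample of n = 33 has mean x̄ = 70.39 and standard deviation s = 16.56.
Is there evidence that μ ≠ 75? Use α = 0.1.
One-sample t-test:
H₀: μ = 75
H₁: μ ≠ 75
df = n - 1 = 32
t = (x̄ - μ₀) / (s/√n) = (70.39 - 75) / (16.56/√33) = -1.599
p-value = 0.1196

Since p-value > α = 0.1, we fail to reject H₀.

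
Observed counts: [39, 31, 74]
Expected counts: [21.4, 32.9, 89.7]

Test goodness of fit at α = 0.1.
Chi-square goodness of fit test:
H₀: observed counts match expected distribution
H₁: observed counts differ from expected distribution
df = k - 1 = 2
χ² = Σ(O - E)²/E
   = (39 - 21.4)²/21.4 + (31 - 32.9)²/32.9 + (74 - 89.7)²/89.7
   = 14.475 + 0.110 + 2.748
   = 17.33
p-value = 0.0002

Since p-value < α = 0.1, we reject H₀.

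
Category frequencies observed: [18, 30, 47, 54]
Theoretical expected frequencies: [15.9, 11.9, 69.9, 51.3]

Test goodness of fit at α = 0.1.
Chi-square goodness of fit test:
H₀: observed counts match expected distribution
H₁: observed counts differ from expected distribution
df = k - 1 = 3
χ² = Σ(O - E)²/E
   = (18 - 15.9)²/15.9 + (30 - 11.9)²/11.9 + (47 - 69.9)²/69.9 + (54 - 51.3)²/51.3
   = 0.277 + 27.530 + 7.502 + 0.142
   = 35.45
p-value < 0.0001

Since p-value < α = 0.1, we reject H₀.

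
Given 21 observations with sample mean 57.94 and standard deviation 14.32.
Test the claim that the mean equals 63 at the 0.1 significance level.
One-sample t-test:
H₀: μ = 63
H₁: μ ≠ 63
df = n - 1 = 20
t = (x̄ - μ₀) / (s/√n) = (57.94 - 63) / (14.32/√21) = -1.619
p-value = 0.1211

Since p-value > α = 0.1, we fail to reject H₀.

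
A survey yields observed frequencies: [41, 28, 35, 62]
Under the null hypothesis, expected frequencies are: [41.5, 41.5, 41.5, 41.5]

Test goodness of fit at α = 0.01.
Chi-square goodness of fit test:
H₀: observed counts match expected distribution
H₁: observed counts differ from expected distribution
df = k - 1 = 3
χ² = Σ(O - E)²/E
   = (41 - 41.5)²/41.5 + (28 - 41.5)²/41.5 + (35 - 41.5)²/41.5 + (62 - 41.5)²/41.5
   = 0.006 + 4.392 + 1.018 + 10.127
   = 15.54
p-value = 0.0014

Since p-value < α = 0.01, we reject H₀.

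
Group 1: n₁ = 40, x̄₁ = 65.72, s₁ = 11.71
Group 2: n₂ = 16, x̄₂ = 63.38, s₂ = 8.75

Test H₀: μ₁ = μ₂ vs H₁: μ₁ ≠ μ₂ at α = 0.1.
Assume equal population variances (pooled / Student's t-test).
Student's two-sample t-test (equal variances):
H₀: μ₁ = μ₂
H₁: μ₁ ≠ μ₂
df = n₁ + n₂ - 2 = 54
Pooled variance s_p² = [(n₁-1)s₁² + (n₂-1)s₂²] / (n₁ + n₂ - 2) = [(39)(11.71²) + (15)(8.75²)] / 54 = 120.3014
SE = √(s_p²(1/n₁ + 1/n₂)) = √(120.3014 × (1/40 + 1/16)) = 3.2444
t = (x̄₁ - x̄₂) / SE = (65.72 - 63.38) / 3.2444 = 2.34 / 3.2444 = 0.721
p-value = 0.4739

Since p-value > α = 0.1, we fail to reject H₀.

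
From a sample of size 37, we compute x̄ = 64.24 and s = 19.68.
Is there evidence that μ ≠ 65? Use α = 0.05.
One-sample t-test:
H₀: μ = 65
H₁: μ ≠ 65
df = n - 1 = 36
t = (x̄ - μ₀) / (s/√n) = (64.24 - 65) / (19.68/√37) = -0.235
p-value = 0.8156

Since p-value > α = 0.05, we fail to reject H₀.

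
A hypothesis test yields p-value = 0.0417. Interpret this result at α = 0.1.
Since p = 0.0417 < α = 0.1, reject H₀.
There is sufficient evidence to reject the null hypothesis; the result is statistically significant at the 0.1 level.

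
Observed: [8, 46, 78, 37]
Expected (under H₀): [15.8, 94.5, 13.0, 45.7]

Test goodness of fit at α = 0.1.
Chi-square goodness of fit test:
H₀: observed counts match expected distribution
H₁: observed counts differ from expected distribution
df = k - 1 = 3
χ² = Σ(O - E)²/E
   = (8 - 15.8)²/15.8 + (46 - 94.5)²/94.5 + (78 - 13.0)²/13.0 + (37 - 45.7)²/45.7
   = 3.851 + 24.892 + 325.000 + 1.656
   = 355.40
p-value < 0.0001

Since p-value < α = 0.1, we reject H₀.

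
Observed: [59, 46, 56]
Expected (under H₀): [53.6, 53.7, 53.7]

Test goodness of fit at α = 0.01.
Chi-square goodness of fit test:
H₀: observed counts match expected distribution
H₁: observed counts differ from expected distribution
df = k - 1 = 2
χ² = Σ(O - E)²/E
   = (59 - 53.6)²/53.6 + (46 - 53.7)²/53.7 + (56 - 53.7)²/53.7
   = 0.544 + 1.104 + 0.099
   = 1.75
p-value = 0.4176

Since p-value > α = 0.01, we fail to reject H₀.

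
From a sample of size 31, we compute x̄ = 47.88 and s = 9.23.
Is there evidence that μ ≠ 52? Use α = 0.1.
One-sample t-test:
H₀: μ = 52
H₁: μ ≠ 52
df = n - 1 = 30
t = (x̄ - μ₀) / (s/√n) = (47.88 - 52) / (9.23/√31) = -2.485
p-value = 0.0187

Since p-value < α = 0.1, we reject H₀.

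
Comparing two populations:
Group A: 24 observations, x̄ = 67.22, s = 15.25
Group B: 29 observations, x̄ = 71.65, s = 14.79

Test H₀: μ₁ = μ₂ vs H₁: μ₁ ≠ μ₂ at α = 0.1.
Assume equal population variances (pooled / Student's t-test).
Student's two-sample t-test (equal variances):
H₀: μ₁ = μ₂
H₁: μ₁ ≠ μ₂
df = n₁ + n₂ - 2 = 51
Pooled variance s_p² = [(n₁-1)s₁² + (n₂-1)s₂²] / (n₁ + n₂ - 2) = [(23)(15.25²) + (28)(14.79²)] / 51 = 224.9759
SE = √(s_p²(1/n₁ + 1/n₂)) = √(224.9759 × (1/24 + 1/29)) = 4.1391
t = (x̄₁ - x̄₂) / SE = (67.22 - 71.65) / 4.1391 = -4.43 / 4.1391 = -1.070
p-value = 0.2895

Since p-value > α = 0.1, we fail to reject H₀.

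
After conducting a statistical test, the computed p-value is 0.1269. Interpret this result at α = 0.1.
Since p = 0.1269 > α = 0.1, fail to reject H₀.
There is insufficient evidence to reject the null hypothesis; the result is not statistically significant at the 0.1 level.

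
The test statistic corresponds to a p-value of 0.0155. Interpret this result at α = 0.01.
Since p = 0.0155 > α = 0.01, fail to reject H₀.
There is insufficient evidence to reject the null hypothesis; the result is not statistically significant at the 0.01 level.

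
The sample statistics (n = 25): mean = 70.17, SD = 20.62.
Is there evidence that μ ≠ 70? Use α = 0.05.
One-sample t-test:
H₀: μ = 70
H₁: μ ≠ 70
df = n - 1 = 24
t = (x̄ - μ₀) / (s/√n) = (70.17 - 70) / (20.62/√25) = 0.041
p-value = 0.9675

Since p-value > α = 0.05, we fail to reject H₀.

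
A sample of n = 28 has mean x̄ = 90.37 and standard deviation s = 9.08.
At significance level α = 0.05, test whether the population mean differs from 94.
One-sample t-test:
H₀: μ = 94
H₁: μ ≠ 94
df = n - 1 = 27
t = (x̄ - μ₀) / (s/√n) = (90.37 - 94) / (9.08/√28) = -2.115
p-value = 0.0438

Since p-value < α = 0.05, we reject H₀.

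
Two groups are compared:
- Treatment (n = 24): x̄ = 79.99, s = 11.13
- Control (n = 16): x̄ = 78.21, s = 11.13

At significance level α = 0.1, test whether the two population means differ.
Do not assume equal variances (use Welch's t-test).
Welch's two-sample t-test:
H₀: μ₁ = μ₂
H₁: μ₁ ≠ μ₂
s₁²/n₁ = 11.13²/24 = 5.1615,  s₂²/n₂ = 11.13²/16 = 7.7423
SE = √(s₁²/n₁ + s₂²/n₂) = √(5.1615 + 7.7423) = 3.5922
df (Welch-Satterthwaite) = (s₁²/n₁ + s₂²/n₂)² / [(s₁²/n₁)²/(n₁-1) + (s₂²/n₂)²/(n₂-1)] ≈ 32.30
t = (x̄₁ - x̄₂) / SE = (79.99 - 78.21) / 3.5922 = 1.78 / 3.5922 = 0.496
p-value = 0.6236

Since p-value > α = 0.1, we fail to reject H₀.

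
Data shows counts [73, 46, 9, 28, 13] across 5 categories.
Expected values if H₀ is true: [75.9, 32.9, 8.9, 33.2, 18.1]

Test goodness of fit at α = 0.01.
Chi-square goodness of fit test:
H₀: observed counts match expected distribution
H₁: observed counts differ from expected distribution
df = k - 1 = 4
χ² = Σ(O - E)²/E
   = (73 - 75.9)²/75.9 + (46 - 32.9)²/32.9 + (9 - 8.9)²/8.9 + (28 - 33.2)²/33.2 + (13 - 18.1)²/18.1
   = 0.111 + 5.216 + 0.001 + 0.814 + 1.437
   = 7.58
p-value = 0.1083

Since p-value > α = 0.01, we fail to reject H₀.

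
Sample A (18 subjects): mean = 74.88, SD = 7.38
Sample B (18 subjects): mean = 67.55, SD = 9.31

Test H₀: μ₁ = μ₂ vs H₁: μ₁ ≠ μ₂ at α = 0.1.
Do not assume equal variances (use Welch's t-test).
Welch's two-sample t-test:
H₀: μ₁ = μ₂
H₁: μ₁ ≠ μ₂
s₁²/n₁ = 7.38²/18 = 3.0258,  s₂²/n₂ = 9.31²/18 = 4.8153
SE = √(s₁²/n₁ + s₂²/n₂) = √(3.0258 + 4.8153) = 2.8002
df (Welch-Satterthwaite) = (s₁²/n₁ + s₂²/n₂)² / [(s₁²/n₁)²/(n₁-1) + (s₂²/n₂)²/(n₂-1)] ≈ 32.32
t = (x̄₁ - x̄₂) / SE = (74.88 - 67.55) / 2.8002 = 7.33 / 2.8002 = 2.618
p-value = 0.0134

Since p-value < α = 0.1, we reject H₀.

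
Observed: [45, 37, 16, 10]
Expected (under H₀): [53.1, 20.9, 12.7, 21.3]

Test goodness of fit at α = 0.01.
Chi-square goodness of fit test:
H₀: observed counts match expected distribution
H₁: observed counts differ from expected distribution
df = k - 1 = 3
χ² = Σ(O - E)²/E
   = (45 - 53.1)²/53.1 + (37 - 20.9)²/20.9 + (16 - 12.7)²/12.7 + (10 - 21.3)²/21.3
   = 1.236 + 12.402 + 0.857 + 5.995
   = 20.49
p-value = 0.0001

Since p-value < α = 0.01, we reject H₀.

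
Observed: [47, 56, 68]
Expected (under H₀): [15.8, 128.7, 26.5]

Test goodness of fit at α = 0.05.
Chi-square goodness of fit test:
H₀: observed counts match expected distribution
H₁: observed counts differ from expected distribution
df = k - 1 = 2
χ² = Σ(O - E)²/E
   = (47 - 15.8)²/15.8 + (56 - 128.7)²/128.7 + (68 - 26.5)²/26.5
   = 61.610 + 41.067 + 64.991
   = 167.67
p-value < 0.0001

Since p-value < α = 0.05, we reject H₀.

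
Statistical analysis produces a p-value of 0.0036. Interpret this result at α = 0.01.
Since p = 0.0036 < α = 0.01, reject H₀.
There is sufficient evidence to reject the null hypothesis; the result is statistically significant at the 0.01 level.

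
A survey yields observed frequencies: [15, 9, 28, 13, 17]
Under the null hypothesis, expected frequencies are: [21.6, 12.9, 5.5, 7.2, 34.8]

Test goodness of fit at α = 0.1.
Chi-square goodness of fit test:
H₀: observed counts match expected distribution
H₁: observed counts differ from expected distribution
df = k - 1 = 4
χ² = Σ(O - E)²/E
   = (15 - 21.6)²/21.6 + (9 - 12.9)²/12.9 + (28 - 5.5)²/5.5 + (13 - 7.2)²/7.2 + (17 - 34.8)²/34.8
   = 2.017 + 1.179 + 92.045 + 4.672 + 9.105
   = 109.02
p-value < 0.0001

Since p-value < α = 0.1, we reject H₀.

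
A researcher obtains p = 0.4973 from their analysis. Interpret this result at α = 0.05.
Since p = 0.4973 > α = 0.05, fail to reject H₀.
There is insufficient evidence to reject the null hypothesis; the result is not statistically significant at the 0.05 level.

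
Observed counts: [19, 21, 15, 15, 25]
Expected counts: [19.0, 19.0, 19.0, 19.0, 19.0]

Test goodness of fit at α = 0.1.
Chi-square goodness of fit test:
H₀: observed counts match expected distribution
H₁: observed counts differ from expected distribution
df = k - 1 = 4
χ² = Σ(O - E)²/E
   = (19 - 19.0)²/19.0 + (21 - 19.0)²/19.0 + (15 - 19.0)²/19.0 + (15 - 19.0)²/19.0 + (25 - 19.0)²/19.0
   = 0.000 + 0.211 + 0.842 + 0.842 + 1.895
   = 3.79
p-value = 0.4352

Since p-value > α = 0.1, we fail to reject H₀.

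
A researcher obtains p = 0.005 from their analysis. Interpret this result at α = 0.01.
Since p = 0.005 < α = 0.01, reject H₀.
There is sufficient evidence to reject the null hypothesis; the result is statistically significant at the 0.01 level.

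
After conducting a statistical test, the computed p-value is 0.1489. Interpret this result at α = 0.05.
Since p = 0.1489 > α = 0.05, fail to reject H₀.
There is insufficient evidence to reject the null hypothesis; the result is not statistically significant at the 0.05 level.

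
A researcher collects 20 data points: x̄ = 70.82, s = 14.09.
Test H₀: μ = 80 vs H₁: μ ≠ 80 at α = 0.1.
One-sample t-test:
H₀: μ = 80
H₁: μ ≠ 80
df = n - 1 = 19
t = (x̄ - μ₀) / (s/√n) = (70.82 - 80) / (14.09/√20) = -2.914
p-value = 0.0089

Since p-value < α = 0.1, we reject H₀.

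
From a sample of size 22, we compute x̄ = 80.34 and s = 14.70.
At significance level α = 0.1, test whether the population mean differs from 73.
One-sample t-test:
H₀: μ = 73
H₁: μ ≠ 73
df = n - 1 = 21
t = (x̄ - μ₀) / (s/√n) = (80.34 - 73) / (14.70/√22) = 2.342
p-value = 0.0291

Since p-value < α = 0.1, we reject H₀.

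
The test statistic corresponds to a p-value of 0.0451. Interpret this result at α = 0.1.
Since p = 0.0451 < α = 0.1, reject H₀.
There is sufficient evidence to reject the null hypothesis; the result is statistically significant at the 0.1 level.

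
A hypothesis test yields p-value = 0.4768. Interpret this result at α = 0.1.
Since p = 0.4768 > α = 0.1, fail to reject H₀.
There is insufficient evidence to reject the null hypothesis; the result is not statistically significant at the 0.1 level.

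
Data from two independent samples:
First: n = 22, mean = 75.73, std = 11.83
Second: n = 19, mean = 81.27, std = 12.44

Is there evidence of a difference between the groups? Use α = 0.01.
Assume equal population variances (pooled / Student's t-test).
Student's two-sample t-test (equal variances):
H₀: μ₁ = μ₂
H₁: μ₁ ≠ μ₂
df = n₁ + n₂ - 2 = 39
Pooled variance s_p² = [(n₁-1)s₁² + (n₂-1)s₂²] / (n₁ + n₂ - 2) = [(21)(11.83²) + (18)(12.44²)] / 39 = 146.7818
SE = √(s_p²(1/n₁ + 1/n₂)) = √(146.7818 × (1/22 + 1/19)) = 3.7944
t = (x̄₁ - x̄₂) / SE = (75.73 - 81.27) / 3.7944 = -5.54 / 3.7944 = -1.460
p-value = 0.1523

Since p-value > α = 0.01, we fail to reject H₀.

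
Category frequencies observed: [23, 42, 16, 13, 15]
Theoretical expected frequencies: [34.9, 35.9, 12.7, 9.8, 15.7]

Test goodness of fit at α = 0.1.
Chi-square goodness of fit test:
H₀: observed counts match expected distribution
H₁: observed counts differ from expected distribution
df = k - 1 = 4
χ² = Σ(O - E)²/E
   = (23 - 34.9)²/34.9 + (42 - 35.9)²/35.9 + (16 - 12.7)²/12.7 + (13 - 9.8)²/9.8 + (15 - 15.7)²/15.7
   = 4.058 + 1.036 + 0.857 + 1.045 + 0.031
   = 7.03
p-value = 0.1344

Since p-value > α = 0.1, we fail to reject H₀.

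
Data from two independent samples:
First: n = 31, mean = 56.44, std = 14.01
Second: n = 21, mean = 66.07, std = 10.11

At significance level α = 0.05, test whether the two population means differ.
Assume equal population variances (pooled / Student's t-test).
Student's two-sample t-test (equal variances):
H₀: μ₁ = μ₂
H₁: μ₁ ≠ μ₂
df = n₁ + n₂ - 2 = 50
Pooled variance s_p² = [(n₁-1)s₁² + (n₂-1)s₂²] / (n₁ + n₂ - 2) = [(30)(14.01²) + (20)(10.11²)] / 50 = 158.6529
SE = √(s_p²(1/n₁ + 1/n₂)) = √(158.6529 × (1/31 + 1/21)) = 3.5599
t = (x̄₁ - x̄₂) / SE = (56.44 - 66.07) / 3.5599 = -9.63 / 3.5599 = -2.705
p-value = 0.0093

Since p-value < α = 0.05, we reject H₀.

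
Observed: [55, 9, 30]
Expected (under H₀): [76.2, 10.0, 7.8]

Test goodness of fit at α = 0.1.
Chi-square goodness of fit test:
H₀: observed counts match expected distribution
H₁: observed counts differ from expected distribution
df = k - 1 = 2
χ² = Σ(O - E)²/E
   = (55 - 76.2)²/76.2 + (9 - 10.0)²/10.0 + (30 - 7.8)²/7.8
   = 5.898 + 0.100 + 63.185
   = 69.18
p-value < 0.0001

Since p-value < α = 0.1, we reject H₀.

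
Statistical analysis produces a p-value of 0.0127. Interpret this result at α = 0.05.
Since p = 0.0127 < α = 0.05, reject H₀.
There is sufficient evidence to reject the null hypothesis; the result is statistically significant at the 0.05 level.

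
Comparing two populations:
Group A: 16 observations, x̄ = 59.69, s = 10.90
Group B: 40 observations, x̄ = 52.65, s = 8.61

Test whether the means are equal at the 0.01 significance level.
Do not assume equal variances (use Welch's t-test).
Welch's two-sample t-test:
H₀: μ₁ = μ₂
H₁: μ₁ ≠ μ₂
s₁²/n₁ = 10.90²/16 = 7.4256,  s₂²/n₂ = 8.61²/40 = 1.8533
SE = √(s₁²/n₁ + s₂²/n₂) = √(7.4256 + 1.8533) = 3.0461
df (Welch-Satterthwaite) = (s₁²/n₁ + s₂²/n₂)² / [(s₁²/n₁)²/(n₁-1) + (s₂²/n₂)²/(n₂-1)] ≈ 22.87
t = (x̄₁ - x̄₂) / SE = (59.69 - 52.65) / 3.0461 = 7.04 / 3.0461 = 2.311
p-value = 0.0302

Since p-value > α = 0.01, we fail to reject H₀.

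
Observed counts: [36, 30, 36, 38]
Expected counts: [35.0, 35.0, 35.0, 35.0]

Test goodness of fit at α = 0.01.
Chi-square goodness of fit test:
H₀: observed counts match expected distribution
H₁: observed counts differ from expected distribution
df = k - 1 = 3
χ² = Σ(O - E)²/E
   = (36 - 35.0)²/35.0 + (30 - 35.0)²/35.0 + (36 - 35.0)²/35.0 + (38 - 35.0)²/35.0
   = 0.029 + 0.714 + 0.029 + 0.257
   = 1.03
p-value = 0.7943

Since p-value > α = 0.01, we fail to reject H₀.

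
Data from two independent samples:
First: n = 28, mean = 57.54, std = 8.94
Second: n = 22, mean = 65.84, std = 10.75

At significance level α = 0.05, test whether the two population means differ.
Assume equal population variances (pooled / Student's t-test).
Student's two-sample t-test (equal variances):
H₀: μ₁ = μ₂
H₁: μ₁ ≠ μ₂
df = n₁ + n₂ - 2 = 48
Pooled variance s_p² = [(n₁-1)s₁² + (n₂-1)s₂²] / (n₁ + n₂ - 2) = [(27)(8.94²) + (21)(10.75²)] / 48 = 95.5156
SE = √(s_p²(1/n₁ + 1/n₂)) = √(95.5156 × (1/28 + 1/22)) = 2.7844
t = (x̄₁ - x̄₂) / SE = (57.54 - 65.84) / 2.7844 = -8.30 / 2.7844 = -2.981
p-value = 0.0045

Since p-value < α = 0.05, we reject H₀.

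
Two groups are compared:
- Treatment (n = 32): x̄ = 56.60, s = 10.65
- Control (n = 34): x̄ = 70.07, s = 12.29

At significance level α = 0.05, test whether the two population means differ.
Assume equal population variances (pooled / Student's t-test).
Student's two-sample t-test (equal variances):
H₀: μ₁ = μ₂
H₁: μ₁ ≠ μ₂
df = n₁ + n₂ - 2 = 64
Pooled variance s_p² = [(n₁-1)s₁² + (n₂-1)s₂²] / (n₁ + n₂ - 2) = [(31)(10.65²) + (33)(12.29²)] / 64 = 132.8211
SE = √(s_p²(1/n₁ + 1/n₂)) = √(132.8211 × (1/32 + 1/34)) = 2.8385
t = (x̄₁ - x̄₂) / SE = (56.60 - 70.07) / 2.8385 = -13.47 / 2.8385 = -4.745
p-value < 0.0001

Since p-value < α = 0.05, we reject H₀.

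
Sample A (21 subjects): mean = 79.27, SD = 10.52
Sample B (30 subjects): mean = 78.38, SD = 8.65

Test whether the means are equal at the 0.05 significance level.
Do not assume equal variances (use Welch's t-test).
Welch's two-sample t-test:
H₀: μ₁ = μ₂
H₁: μ₁ ≠ μ₂
s₁²/n₁ = 10.52²/21 = 5.2700,  s₂²/n₂ = 8.65²/30 = 2.4941
SE = √(s₁²/n₁ + s₂²/n₂) = √(5.2700 + 2.4941) = 2.7864
df (Welch-Satterthwaite) = (s₁²/n₁ + s₂²/n₂)² / [(s₁²/n₁)²/(n₁-1) + (s₂²/n₂)²/(n₂-1)] ≈ 37.60
t = (x̄₁ - x̄₂) / SE = (79.27 - 78.38) / 2.7864 = 0.89 / 2.7864 = 0.319
p-value = 0.7512

Since p-value > α = 0.05, we fail to reject H₀.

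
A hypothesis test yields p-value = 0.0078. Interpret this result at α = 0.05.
Since p = 0.0078 < α = 0.05, reject H₀.
There is sufficient evidence to reject the null hypothesis; the result is statistically significant at the 0.05 level.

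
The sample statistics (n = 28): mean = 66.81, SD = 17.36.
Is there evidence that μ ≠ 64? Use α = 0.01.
One-sample t-test:
H₀: μ = 64
H₁: μ ≠ 64
df = n - 1 = 27
t = (x̄ - μ₀) / (s/√n) = (66.81 - 64) / (17.36/√28) = 0.857
p-value = 0.3993

Since p-value > α = 0.01, we fail to reject H₀.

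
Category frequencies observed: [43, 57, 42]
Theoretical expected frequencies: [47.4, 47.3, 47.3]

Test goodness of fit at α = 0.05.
Chi-square goodness of fit test:
H₀: observed counts match expected distribution
H₁: observed counts differ from expected distribution
df = k - 1 = 2
χ² = Σ(O - E)²/E
   = (43 - 47.4)²/47.4 + (57 - 47.3)²/47.3 + (42 - 47.3)²/47.3
   = 0.408 + 1.989 + 0.594
   = 2.99
p-value = 0.2241

Since p-value > α = 0.05, we fail to reject H₀.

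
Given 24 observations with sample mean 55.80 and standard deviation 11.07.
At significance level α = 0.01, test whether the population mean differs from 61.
One-sample t-test:
H₀: μ = 61
H₁: μ ≠ 61
df = n - 1 = 23
t = (x̄ - μ₀) / (s/√n) = (55.80 - 61) / (11.07/√24) = -2.301
p-value = 0.0308

Since p-value > α = 0.01, we fail to reject H₀.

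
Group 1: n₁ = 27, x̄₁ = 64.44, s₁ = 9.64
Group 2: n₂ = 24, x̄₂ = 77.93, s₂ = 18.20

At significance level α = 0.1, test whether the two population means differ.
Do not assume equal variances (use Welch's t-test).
Welch's two-sample t-test:
H₀: μ₁ = μ₂
H₁: μ₁ ≠ μ₂
s₁²/n₁ = 9.64²/27 = 3.4418,  s₂²/n₂ = 18.20²/24 = 13.8017
SE = √(s₁²/n₁ + s₂²/n₂) = √(3.4418 + 13.8017) = 4.1525
df (Welch-Satterthwaite) = (s₁²/n₁ + s₂²/n₂)² / [(s₁²/n₁)²/(n₁-1) + (s₂²/n₂)²/(n₂-1)] ≈ 34.03
t = (x̄₁ - x̄₂) / SE = (64.44 - 77.93) / 4.1525 = -13.49 / 4.1525 = -3.249
p-value = 0.0026

Since p-value < α = 0.1, we reject H₀.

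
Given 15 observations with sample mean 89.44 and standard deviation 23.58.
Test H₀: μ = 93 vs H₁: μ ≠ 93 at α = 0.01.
One-sample t-test:
H₀: μ = 93
H₁: μ ≠ 93
df = n - 1 = 14
t = (x̄ - μ₀) / (s/√n) = (89.44 - 93) / (23.58/√15) = -0.585
p-value = 0.5680

Since p-value > α = 0.01, we fail to reject H₀.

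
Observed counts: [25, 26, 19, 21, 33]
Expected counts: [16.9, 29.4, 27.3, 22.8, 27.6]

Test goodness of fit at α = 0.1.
Chi-square goodness of fit test:
H₀: observed counts match expected distribution
H₁: observed counts differ from expected distribution
df = k - 1 = 4
χ² = Σ(O - E)²/E
   = (25 - 16.9)²/16.9 + (26 - 29.4)²/29.4 + (19 - 27.3)²/27.3 + (21 - 22.8)²/22.8 + (33 - 27.6)²/27.6
   = 3.882 + 0.393 + 2.523 + 0.142 + 1.057
   = 8.00
p-value = 0.0917

Since p-value < α = 0.1, we reject H₀.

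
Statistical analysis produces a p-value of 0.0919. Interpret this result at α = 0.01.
Since p = 0.0919 > α = 0.01, fail to reject H₀.
There is insufficient evidence to reject the null hypothesis; the result is not statistically significant at the 0.01 level.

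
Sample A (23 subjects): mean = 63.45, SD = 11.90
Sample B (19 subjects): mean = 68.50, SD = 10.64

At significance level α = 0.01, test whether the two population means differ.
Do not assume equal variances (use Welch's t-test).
Welch's two-sample t-test:
H₀: μ₁ = μ₂
H₁: μ₁ ≠ μ₂
s₁²/n₁ = 11.90²/23 = 6.1570,  s₂²/n₂ = 10.64²/19 = 5.9584
SE = √(s₁²/n₁ + s₂²/n₂) = √(6.1570 + 5.9584) = 3.4807
df (Welch-Satterthwaite) = (s₁²/n₁ + s₂²/n₂)² / [(s₁²/n₁)²/(n₁-1) + (s₂²/n₂)²/(n₂-1)] ≈ 39.72
t = (x̄₁ - x̄₂) / SE = (63.45 - 68.50) / 3.4807 = -5.05 / 3.4807 = -1.451
p-value = 0.1547

Since p-value > α = 0.01, we fail to reject H₀.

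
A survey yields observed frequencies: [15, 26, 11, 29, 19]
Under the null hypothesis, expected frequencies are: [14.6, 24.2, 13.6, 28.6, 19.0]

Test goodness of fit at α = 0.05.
Chi-square goodness of fit test:
H₀: observed counts match expected distribution
H₁: observed counts differ from expected distribution
df = k - 1 = 4
χ² = Σ(O - E)²/E
   = (15 - 14.6)²/14.6 + (26 - 24.2)²/24.2 + (11 - 13.6)²/13.6 + (29 - 28.6)²/28.6 + (19 - 19.0)²/19.0
   = 0.011 + 0.134 + 0.497 + 0.006 + 0.000
   = 0.65
p-value = 0.9576

Since p-value > α = 0.05, we fail to reject H₀.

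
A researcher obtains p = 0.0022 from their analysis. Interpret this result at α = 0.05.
Since p = 0.0022 < α = 0.05, reject H₀.
There is sufficient evidence to reject the null hypothesis; the result is statistically significant at the 0.05 level.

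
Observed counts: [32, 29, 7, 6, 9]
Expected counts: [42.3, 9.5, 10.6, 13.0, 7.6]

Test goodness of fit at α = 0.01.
Chi-square goodness of fit test:
H₀: observed counts match expected distribution
H₁: observed counts differ from expected distribution
df = k - 1 = 4
χ² = Σ(O - E)²/E
   = (32 - 42.3)²/42.3 + (29 - 9.5)²/9.5 + (7 - 10.6)²/10.6 + (6 - 13.0)²/13.0 + (9 - 7.6)²/7.6
   = 2.508 + 40.026 + 1.223 + 3.769 + 0.258
   = 47.78
p-value < 0.0001

Since p-value < α = 0.01, we reject H₀.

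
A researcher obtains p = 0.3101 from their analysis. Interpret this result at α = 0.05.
Since p = 0.3101 > α = 0.05, fail to reject H₀.
There is insufficient evidence to reject the null hypothesis; the result is not statistically significant at the 0.05 level.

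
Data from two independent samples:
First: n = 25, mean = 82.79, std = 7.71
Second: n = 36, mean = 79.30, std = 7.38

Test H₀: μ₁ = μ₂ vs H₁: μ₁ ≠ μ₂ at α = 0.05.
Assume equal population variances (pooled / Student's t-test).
Student's two-sample t-test (equal variances):
H₀: μ₁ = μ₂
H₁: μ₁ ≠ μ₂
df = n₁ + n₂ - 2 = 59
Pooled variance s_p² = [(n₁-1)s₁² + (n₂-1)s₂²] / (n₁ + n₂ - 2) = [(24)(7.71²) + (35)(7.38²)] / 59 = 56.4900
SE = √(s_p²(1/n₁ + 1/n₂)) = √(56.4900 × (1/25 + 1/36)) = 1.9567
t = (x̄₁ - x̄₂) / SE = (82.79 - 79.30) / 1.9567 = 3.49 / 1.9567 = 1.784
p-value = 0.0796

Since p-value > α = 0.05, we fail to reject H₀.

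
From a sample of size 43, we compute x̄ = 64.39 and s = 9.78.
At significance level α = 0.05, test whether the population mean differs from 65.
One-sample t-test:
H₀: μ = 65
H₁: μ ≠ 65
df = n - 1 = 42
t = (x̄ - μ₀) / (s/√n) = (64.39 - 65) / (9.78/√43) = -0.409
p-value = 0.6846

Since p-value > α = 0.05, we fail to reject H₀.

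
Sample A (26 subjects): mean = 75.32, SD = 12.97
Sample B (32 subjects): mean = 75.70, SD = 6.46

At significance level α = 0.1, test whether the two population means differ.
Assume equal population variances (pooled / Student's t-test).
Student's two-sample t-test (equal variances):
H₀: μ₁ = μ₂
H₁: μ₁ ≠ μ₂
df = n₁ + n₂ - 2 = 56
Pooled variance s_p² = [(n₁-1)s₁² + (n₂-1)s₂²] / (n₁ + n₂ - 2) = [(25)(12.97²) + (31)(6.46²)] / 56 = 98.2000
SE = √(s_p²(1/n₁ + 1/n₂)) = √(98.2000 × (1/26 + 1/32)) = 2.6164
t = (x̄₁ - x̄₂) / SE = (75.32 - 75.70) / 2.6164 = -0.38 / 2.6164 = -0.145
p-value = 0.8850

Since p-value > α = 0.1, we fail to reject H₀.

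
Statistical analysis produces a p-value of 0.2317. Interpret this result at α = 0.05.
Since p = 0.2317 > α = 0.05, fail to reject H₀.
There is insufficient evidence to reject the null hypothesis; the result is not statistically significant at the 0.05 level.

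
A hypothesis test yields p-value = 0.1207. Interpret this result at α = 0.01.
Since p = 0.1207 > α = 0.01, fail to reject H₀.
There is insufficient evidence to reject the null hypothesis; the result is not statistically significant at the 0.01 level.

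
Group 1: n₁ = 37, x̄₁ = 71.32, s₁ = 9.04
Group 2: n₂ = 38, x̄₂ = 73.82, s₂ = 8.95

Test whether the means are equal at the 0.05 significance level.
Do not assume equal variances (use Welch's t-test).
Welch's two-sample t-test:
H₀: μ₁ = μ₂
H₁: μ₁ ≠ μ₂
s₁²/n₁ = 9.04²/37 = 2.2087,  s₂²/n₂ = 8.95²/38 = 2.1080
SE = √(s₁²/n₁ + s₂²/n₂) = √(2.2087 + 2.1080) = 2.0777
df (Welch-Satterthwaite) = (s₁²/n₁ + s₂²/n₂)² / [(s₁²/n₁)²/(n₁-1) + (s₂²/n₂)²/(n₂-1)] ≈ 72.90
t = (x̄₁ - x̄₂) / SE = (71.32 - 73.82) / 2.0777 = -2.50 / 2.0777 = -1.203
p-value = 0.2328

Since p-value > α = 0.05, we fail to reject H₀.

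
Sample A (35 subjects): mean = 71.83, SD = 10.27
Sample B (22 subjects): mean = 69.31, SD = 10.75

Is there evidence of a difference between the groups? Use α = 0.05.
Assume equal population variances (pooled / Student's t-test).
Student's two-sample t-test (equal variances):
H₀: μ₁ = μ₂
H₁: μ₁ ≠ μ₂
df = n₁ + n₂ - 2 = 55
Pooled variance s_p² = [(n₁-1)s₁² + (n₂-1)s₂²] / (n₁ + n₂ - 2) = [(34)(10.27²) + (21)(10.75²)] / 55 = 109.3253
SE = √(s_p²(1/n₁ + 1/n₂)) = √(109.3253 × (1/35 + 1/22)) = 2.8448
t = (x̄₁ - x̄₂) / SE = (71.83 - 69.31) / 2.8448 = 2.52 / 2.8448 = 0.886
p-value = 0.3796

Since p-value > α = 0.05, we fail to reject H₀.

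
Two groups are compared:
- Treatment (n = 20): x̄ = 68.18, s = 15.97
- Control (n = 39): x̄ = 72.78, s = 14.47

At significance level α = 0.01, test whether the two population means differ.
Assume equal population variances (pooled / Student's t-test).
Student's two-sample t-test (equal variances):
H₀: μ₁ = μ₂
H₁: μ₁ ≠ μ₂
df = n₁ + n₂ - 2 = 57
Pooled variance s_p² = [(n₁-1)s₁² + (n₂-1)s₂²] / (n₁ + n₂ - 2) = [(19)(15.97²) + (38)(14.47²)] / 57 = 224.6009
SE = √(s_p²(1/n₁ + 1/n₂)) = √(224.6009 × (1/20 + 1/39)) = 4.1218
t = (x̄₁ - x̄₂) / SE = (68.18 - 72.78) / 4.1218 = -4.60 / 4.1218 = -1.116
p-value = 0.2691

Since p-value > α = 0.01, we fail to reject H₀.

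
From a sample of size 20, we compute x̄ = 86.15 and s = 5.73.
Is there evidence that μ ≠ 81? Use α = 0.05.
One-sample t-test:
H₀: μ = 81
H₁: μ ≠ 81
df = n - 1 = 19
t = (x̄ - μ₀) / (s/√n) = (86.15 - 81) / (5.73/√20) = 4.019
p-value = 0.0007

Since p-value < α = 0.05, we reject H₀.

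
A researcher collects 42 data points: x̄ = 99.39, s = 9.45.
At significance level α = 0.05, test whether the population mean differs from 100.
One-sample t-test:
H₀: μ = 100
H₁: μ ≠ 100
df = n - 1 = 41
t = (x̄ - μ₀) / (s/√n) = (99.39 - 100) / (9.45/√42) = -0.418
p-value = 0.6779

Since p-value > α = 0.05, we fail to reject H₀.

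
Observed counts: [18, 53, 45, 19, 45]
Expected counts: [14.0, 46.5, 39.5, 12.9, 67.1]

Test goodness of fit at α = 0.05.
Chi-square goodness of fit test:
H₀: observed counts match expected distribution
H₁: observed counts differ from expected distribution
df = k - 1 = 4
χ² = Σ(O - E)²/E
   = (18 - 14.0)²/14.0 + (53 - 46.5)²/46.5 + (45 - 39.5)²/39.5 + (19 - 12.9)²/12.9 + (45 - 67.1)²/67.1
   = 1.143 + 0.909 + 0.766 + 2.884 + 7.279
   = 12.98
p-value = 0.0114

Since p-value < α = 0.05, we reject H₀.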